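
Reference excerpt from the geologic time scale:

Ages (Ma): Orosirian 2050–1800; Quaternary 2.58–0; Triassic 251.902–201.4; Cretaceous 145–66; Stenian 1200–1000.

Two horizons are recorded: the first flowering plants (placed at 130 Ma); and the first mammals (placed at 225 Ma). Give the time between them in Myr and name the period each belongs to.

Elapsed time: 225 − 130 = 95 Myr.
130 Ma lies within 145–66 Ma: Cretaceous.
225 Ma lies within 251.902–201.4 Ma: Triassic.

95 million years apart; the first in the Cretaceous, the second in the Triassic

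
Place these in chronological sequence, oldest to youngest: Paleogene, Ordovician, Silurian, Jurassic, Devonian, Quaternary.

Group by era (each group listed oldest first) — Paleozoic: Ordovician, Silurian, Devonian; Mesozoic: Jurassic; Cenozoic: Paleogene, Quaternary. The eras run Paleozoic → Mesozoic → Cenozoic. Concatenating the groups in that era order gives oldest to youngest directly.

Ordovician → Silurian → Devonian → Jurassic → Paleogene → Quaternary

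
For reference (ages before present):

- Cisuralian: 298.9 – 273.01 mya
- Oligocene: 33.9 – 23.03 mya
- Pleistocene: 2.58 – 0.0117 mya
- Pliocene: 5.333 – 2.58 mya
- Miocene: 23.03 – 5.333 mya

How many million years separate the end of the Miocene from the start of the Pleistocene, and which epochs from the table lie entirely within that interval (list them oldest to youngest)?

End of Miocene = 5.333 Ma; start of Pleistocene = 2.58 Ma.
Gap = 5.333 − 2.58 = 2.753 Myr.
Epochs wholly inside 5.333–2.58 Ma: Pliocene (5.333–2.58).

2.753 million years; Pliocene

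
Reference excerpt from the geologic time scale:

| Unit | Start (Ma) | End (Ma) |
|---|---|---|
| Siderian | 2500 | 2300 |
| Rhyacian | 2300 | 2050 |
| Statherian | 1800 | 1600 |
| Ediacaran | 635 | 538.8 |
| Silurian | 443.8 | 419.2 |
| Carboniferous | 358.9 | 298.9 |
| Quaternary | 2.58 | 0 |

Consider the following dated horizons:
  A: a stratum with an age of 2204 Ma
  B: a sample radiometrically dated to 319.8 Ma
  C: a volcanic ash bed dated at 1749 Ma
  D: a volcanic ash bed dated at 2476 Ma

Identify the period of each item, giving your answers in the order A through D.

A — Rhyacian; B — Carboniferous; C — Statherian; D — Siderian

A: 2204 Ma lies in 2300–2050 Ma, so Rhyacian.
B: 319.8 Ma lies in 358.9–298.9 Ma, so Carboniferous.
C: 1749 Ma lies in 1800–1600 Ma, so Statherian.
D: 2476 Ma lies in 2500–2300 Ma, so Siderian.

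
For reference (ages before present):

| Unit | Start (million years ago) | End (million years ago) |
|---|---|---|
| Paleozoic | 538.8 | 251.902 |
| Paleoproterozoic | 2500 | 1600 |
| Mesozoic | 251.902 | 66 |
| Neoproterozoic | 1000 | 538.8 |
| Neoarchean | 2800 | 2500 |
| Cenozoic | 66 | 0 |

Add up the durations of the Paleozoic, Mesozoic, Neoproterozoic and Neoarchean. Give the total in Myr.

Duration is start − end for each: (538.8 − 251.902) + (251.902 − 66) + (1000 − 538.8) + (2800 − 2500).
That is 286.898 + 185.902 + 461.2 + 300, which totals 1234 million years.

1234 million years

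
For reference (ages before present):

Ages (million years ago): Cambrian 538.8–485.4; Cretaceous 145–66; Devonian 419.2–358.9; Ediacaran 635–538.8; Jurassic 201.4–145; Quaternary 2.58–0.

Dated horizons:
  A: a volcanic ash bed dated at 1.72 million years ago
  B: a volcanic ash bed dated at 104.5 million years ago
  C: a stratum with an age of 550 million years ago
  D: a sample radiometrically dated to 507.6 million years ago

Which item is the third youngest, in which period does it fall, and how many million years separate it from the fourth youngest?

Sorted youngest-first by Ma: A (1.72), B (104.5), D (507.6), C (550).
The third youngest is D at 507.6 Ma, which lies in 538.8–485.4 Ma: the Cambrian.
The fourth youngest is C at 550 Ma; separation = |507.6 − 550| = 42.4 Myr.

D, in the Cambrian; 42.4 million years to C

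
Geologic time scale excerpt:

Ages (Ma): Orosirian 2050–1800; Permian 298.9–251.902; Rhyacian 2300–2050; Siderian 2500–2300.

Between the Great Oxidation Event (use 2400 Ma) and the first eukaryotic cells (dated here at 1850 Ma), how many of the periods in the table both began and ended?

1

2400 Ma sits inside the Siderian (2500–2300) and 1850 Ma inside the Orosirian (2050–1800); neither of those is wholly between the two dates.
The listed periods lying completely between them are Rhyacian — 1 in all.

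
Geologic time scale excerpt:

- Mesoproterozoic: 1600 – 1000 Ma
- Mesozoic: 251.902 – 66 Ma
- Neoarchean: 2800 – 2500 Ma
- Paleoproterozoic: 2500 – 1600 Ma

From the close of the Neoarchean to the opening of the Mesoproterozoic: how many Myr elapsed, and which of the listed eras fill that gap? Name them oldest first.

End of Neoarchean = 2500 Ma; start of Mesoproterozoic = 1600 Ma.
Gap = 2500 − 1600 = 900 Myr.
Eras wholly inside 2500–1600 Ma: Paleoproterozoic (2500–1600).

900 million years; Paleoproterozoic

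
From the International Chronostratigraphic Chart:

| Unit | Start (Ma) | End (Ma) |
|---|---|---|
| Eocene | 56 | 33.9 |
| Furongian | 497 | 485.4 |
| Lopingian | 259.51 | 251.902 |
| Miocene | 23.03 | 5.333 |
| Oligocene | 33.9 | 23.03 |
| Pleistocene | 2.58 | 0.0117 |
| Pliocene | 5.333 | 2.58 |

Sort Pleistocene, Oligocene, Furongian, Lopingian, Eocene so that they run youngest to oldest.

The oldest of these is Furongian (starts 497 Ma) and the youngest is Pleistocene (ends 0.0117 Ma).
In between, by decreasing start age: Lopingian (259.51), Eocene (56), Oligocene (33.9).
Listing youngest first means reversing that sequence.

Pleistocene, then Oligocene, then Eocene, then Lopingian, then Furongian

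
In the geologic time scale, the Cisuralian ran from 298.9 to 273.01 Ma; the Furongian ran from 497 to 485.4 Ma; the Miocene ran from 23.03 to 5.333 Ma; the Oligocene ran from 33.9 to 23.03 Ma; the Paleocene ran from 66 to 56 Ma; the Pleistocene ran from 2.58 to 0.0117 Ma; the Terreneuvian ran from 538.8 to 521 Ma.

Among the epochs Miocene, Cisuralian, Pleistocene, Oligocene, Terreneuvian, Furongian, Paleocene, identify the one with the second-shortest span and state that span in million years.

Start − end for each: Miocene 23.03 − 5.333 = 17.697; Cisuralian 298.9 − 273.01 = 25.89; Pleistocene 2.58 − 0.0117 = 2.5683; Oligocene 33.9 − 23.03 = 10.87; Terreneuvian 538.8 − 521 = 17.8; Furongian 497 − 485.4 = 11.6; Paleocene 66 − 56 = 10.
Ranking these from shortest: Pleistocene < Paleocene < Oligocene < Furongian < Miocene < Terreneuvian < Cisuralian.
Position 2 in that ranking is Paleocene, which lasted 10 Myr.

Paleocene, 10 million years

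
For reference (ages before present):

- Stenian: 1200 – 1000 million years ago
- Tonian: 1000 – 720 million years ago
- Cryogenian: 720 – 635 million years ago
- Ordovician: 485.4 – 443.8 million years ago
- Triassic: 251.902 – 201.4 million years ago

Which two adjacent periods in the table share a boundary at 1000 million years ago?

Stenian and Tonian

The Stenian ends at 1000 million years ago and the Tonian begins at 1000 million years ago, so they share that boundary.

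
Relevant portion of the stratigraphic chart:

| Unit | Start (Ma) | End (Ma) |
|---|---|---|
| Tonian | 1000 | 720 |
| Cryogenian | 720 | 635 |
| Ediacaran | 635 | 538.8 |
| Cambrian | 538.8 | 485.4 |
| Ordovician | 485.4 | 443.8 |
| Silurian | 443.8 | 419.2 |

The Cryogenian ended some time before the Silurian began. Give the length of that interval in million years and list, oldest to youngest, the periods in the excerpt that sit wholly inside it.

191.2 million years; Ediacaran, Cambrian, Ordovician

End of Cryogenian = 635 Ma; start of Silurian = 443.8 Ma.
Gap = 635 − 443.8 = 191.2 Myr.
Periods wholly inside 635–443.8 Ma: Ediacaran (635–538.8), Cambrian (538.8–485.4), Ordovician (485.4–443.8).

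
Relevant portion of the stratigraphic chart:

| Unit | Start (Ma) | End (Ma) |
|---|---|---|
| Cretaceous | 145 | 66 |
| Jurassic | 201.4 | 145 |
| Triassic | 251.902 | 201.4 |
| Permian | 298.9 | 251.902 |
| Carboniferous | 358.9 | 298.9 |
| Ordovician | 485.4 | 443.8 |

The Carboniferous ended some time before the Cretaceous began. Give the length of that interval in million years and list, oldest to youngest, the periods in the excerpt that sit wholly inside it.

153.9 million years; Permian, Triassic, Jurassic

End of Carboniferous = 298.9 Ma; start of Cretaceous = 145 Ma.
Gap = 298.9 − 145 = 153.9 Myr.
Periods wholly inside 298.9–145 Ma: Permian (298.9–251.902), Triassic (251.902–201.4), Jurassic (201.4–145).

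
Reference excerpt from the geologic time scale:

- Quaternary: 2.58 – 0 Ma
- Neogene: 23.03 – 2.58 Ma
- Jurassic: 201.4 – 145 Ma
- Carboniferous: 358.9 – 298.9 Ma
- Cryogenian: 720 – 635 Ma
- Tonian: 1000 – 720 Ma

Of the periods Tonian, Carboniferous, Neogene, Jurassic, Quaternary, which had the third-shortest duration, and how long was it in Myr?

Jurassic, 56.4 million years

Durations: Tonian 280; Carboniferous 60; Neogene 20.45; Jurassic 56.4; Quaternary 2.58 Myr.
Sorted shortest-first: Quaternary (2.58), Neogene (20.45), Jurassic (56.4), Carboniferous (60), Tonian (280).
The third shortest is Jurassic at 56.4 Myr.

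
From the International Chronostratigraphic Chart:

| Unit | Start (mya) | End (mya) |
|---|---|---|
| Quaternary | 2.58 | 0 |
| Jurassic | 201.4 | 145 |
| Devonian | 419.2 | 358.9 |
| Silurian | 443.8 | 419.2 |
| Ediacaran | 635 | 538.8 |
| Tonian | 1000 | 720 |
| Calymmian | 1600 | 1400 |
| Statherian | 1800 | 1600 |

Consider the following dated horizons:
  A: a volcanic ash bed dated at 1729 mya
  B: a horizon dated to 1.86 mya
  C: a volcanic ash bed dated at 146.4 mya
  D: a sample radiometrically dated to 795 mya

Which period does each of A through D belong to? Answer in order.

Match each age against the start–end ranges in the excerpt: A = 1729 Ma → Statherian (1800–1600); B = 1.86 Ma → Quaternary (2.58–0); C = 146.4 Ma → Jurassic (201.4–145); D = 795 Ma → Tonian (1000–720).

A — Statherian; B — Quaternary; C — Jurassic; D — Tonian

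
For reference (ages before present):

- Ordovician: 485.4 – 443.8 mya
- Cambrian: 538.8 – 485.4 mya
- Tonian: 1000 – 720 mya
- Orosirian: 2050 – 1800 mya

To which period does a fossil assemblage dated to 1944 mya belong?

1944 Ma lies between 2050 and 1800 Ma, so it falls in the Orosirian.

Orosirian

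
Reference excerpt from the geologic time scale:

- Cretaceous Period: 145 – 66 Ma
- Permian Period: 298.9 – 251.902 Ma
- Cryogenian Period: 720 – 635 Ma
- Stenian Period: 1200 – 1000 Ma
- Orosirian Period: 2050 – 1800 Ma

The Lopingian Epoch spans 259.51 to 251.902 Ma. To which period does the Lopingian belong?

Permian

The Lopingian (259.51–251.902 Ma) lies entirely within 298.9–251.902 Ma, the Permian Period.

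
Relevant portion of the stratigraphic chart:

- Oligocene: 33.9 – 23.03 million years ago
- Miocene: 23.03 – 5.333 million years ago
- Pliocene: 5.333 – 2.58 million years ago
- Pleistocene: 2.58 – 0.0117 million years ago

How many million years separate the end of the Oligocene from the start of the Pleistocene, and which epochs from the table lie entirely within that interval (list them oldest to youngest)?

The Oligocene closes at 23.03 Ma and the Pleistocene opens at 2.58 Ma, so the interval is 23.03 − 2.58 = 20.45 Myr.
An epoch fits inside if it starts at or after 23.03 Ma and ends at or before 2.58 Ma; oldest first that gives Miocene, Pliocene.

20.45 million years; Miocene, Pliocene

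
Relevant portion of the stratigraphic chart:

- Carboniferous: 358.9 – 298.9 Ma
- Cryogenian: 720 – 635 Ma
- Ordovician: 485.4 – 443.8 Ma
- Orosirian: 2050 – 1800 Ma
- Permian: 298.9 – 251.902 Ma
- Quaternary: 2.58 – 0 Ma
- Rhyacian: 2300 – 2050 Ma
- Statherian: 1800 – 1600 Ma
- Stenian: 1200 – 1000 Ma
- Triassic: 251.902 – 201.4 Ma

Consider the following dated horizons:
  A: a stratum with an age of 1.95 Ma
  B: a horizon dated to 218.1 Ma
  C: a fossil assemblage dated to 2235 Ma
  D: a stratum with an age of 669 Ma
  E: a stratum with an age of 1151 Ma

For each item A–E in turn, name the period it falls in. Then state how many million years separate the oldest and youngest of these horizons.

A — Quaternary; B — Triassic; C — Rhyacian; D — Cryogenian; E — Stenian; span 2233.05 million years

A: 1.95 Ma lies in 2.58–0 Ma, so Quaternary.
B: 218.1 Ma lies in 251.902–201.4 Ma, so Triassic.
C: 2235 Ma lies in 2300–2050 Ma, so Rhyacian.
D: 669 Ma lies in 720–635 Ma, so Cryogenian.
E: 1151 Ma lies in 1200–1000 Ma, so Stenian.
Oldest = 2235 Ma, youngest = 1.95 Ma → span 2233.05 Myr.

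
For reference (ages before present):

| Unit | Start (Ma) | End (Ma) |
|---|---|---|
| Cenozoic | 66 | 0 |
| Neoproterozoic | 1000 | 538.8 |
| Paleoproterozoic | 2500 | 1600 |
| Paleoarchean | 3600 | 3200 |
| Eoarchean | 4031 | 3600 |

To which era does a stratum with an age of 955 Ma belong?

955 Ma lies between 1000 and 538.8 Ma, so it falls in the Neoproterozoic.

Neoproterozoic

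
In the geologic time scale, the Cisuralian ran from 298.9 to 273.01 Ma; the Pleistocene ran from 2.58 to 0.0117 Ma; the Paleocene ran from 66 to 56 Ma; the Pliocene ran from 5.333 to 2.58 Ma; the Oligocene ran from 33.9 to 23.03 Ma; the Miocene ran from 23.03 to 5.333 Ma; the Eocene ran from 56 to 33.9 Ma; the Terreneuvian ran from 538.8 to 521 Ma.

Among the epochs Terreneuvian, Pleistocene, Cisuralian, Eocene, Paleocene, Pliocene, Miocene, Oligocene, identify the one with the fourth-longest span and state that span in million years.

Miocene, 17.697 million years

Durations: Terreneuvian 17.8; Pleistocene 2.5683; Cisuralian 25.89; Eocene 22.1; Paleocene 10; Pliocene 2.753; Miocene 17.697; Oligocene 10.87 Myr.
Sorted longest-first: Cisuralian (25.89), Eocene (22.1), Terreneuvian (17.8), Miocene (17.697), Oligocene (10.87), Paleocene (10), Pliocene (2.753), Pleistocene (2.5683).
The fourth longest is Miocene at 17.697 Myr.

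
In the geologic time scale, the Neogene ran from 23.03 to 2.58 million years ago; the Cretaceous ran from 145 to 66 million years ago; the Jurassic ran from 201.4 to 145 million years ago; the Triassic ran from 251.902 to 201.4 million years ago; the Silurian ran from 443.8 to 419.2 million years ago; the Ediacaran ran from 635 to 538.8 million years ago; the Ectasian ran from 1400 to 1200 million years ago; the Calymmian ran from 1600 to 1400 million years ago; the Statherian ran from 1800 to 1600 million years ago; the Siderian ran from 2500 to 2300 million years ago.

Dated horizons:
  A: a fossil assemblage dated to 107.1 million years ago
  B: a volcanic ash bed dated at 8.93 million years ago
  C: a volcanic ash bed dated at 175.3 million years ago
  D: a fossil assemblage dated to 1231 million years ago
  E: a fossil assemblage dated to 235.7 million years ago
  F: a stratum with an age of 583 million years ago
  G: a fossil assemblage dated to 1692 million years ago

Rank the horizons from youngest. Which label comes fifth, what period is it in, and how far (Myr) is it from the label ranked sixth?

Sorted youngest-first by Ma: B (8.93), A (107.1), C (175.3), E (235.7), F (583), D (1231), G (1692).
The fifth youngest is F at 583 Ma, which lies in 635–538.8 Ma: the Ediacaran.
The sixth youngest is D at 1231 Ma; separation = |583 − 1231| = 648 Myr.

F, in the Ediacaran; 648 million years to D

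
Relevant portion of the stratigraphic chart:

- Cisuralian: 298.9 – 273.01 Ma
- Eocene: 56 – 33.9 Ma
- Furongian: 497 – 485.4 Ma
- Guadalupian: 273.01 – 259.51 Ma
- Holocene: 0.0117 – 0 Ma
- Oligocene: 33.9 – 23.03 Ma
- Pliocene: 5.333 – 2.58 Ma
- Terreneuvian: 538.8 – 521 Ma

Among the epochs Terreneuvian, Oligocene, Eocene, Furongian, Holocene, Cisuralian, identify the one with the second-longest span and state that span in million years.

Durations: Terreneuvian 17.8; Oligocene 10.87; Eocene 22.1; Furongian 11.6; Holocene 0.0117; Cisuralian 25.89 Myr.
Sorted longest-first: Cisuralian (25.89), Eocene (22.1), Terreneuvian (17.8), Furongian (11.6), Oligocene (10.87), Holocene (0.0117).
The second longest is Eocene at 22.1 Myr.

Eocene, 22.1 million years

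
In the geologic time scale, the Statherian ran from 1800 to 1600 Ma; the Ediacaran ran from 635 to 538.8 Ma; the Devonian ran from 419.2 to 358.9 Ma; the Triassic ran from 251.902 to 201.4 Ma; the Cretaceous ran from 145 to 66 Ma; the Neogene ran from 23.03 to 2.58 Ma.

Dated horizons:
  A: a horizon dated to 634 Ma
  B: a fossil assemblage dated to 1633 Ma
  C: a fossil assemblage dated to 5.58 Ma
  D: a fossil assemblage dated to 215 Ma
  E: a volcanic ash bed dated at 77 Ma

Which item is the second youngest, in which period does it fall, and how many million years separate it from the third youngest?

Smaller Ma means younger, so youngest first: C 5.58 < E 77 < D 215 < A 634 < B 1633.
Counting 2 along gives E (77 Ma); the excerpt puts that inside the Cretaceous, 145–66 Ma.
Next in line is D (215 Ma), and 215 − 77 = 138 Myr.

E, in the Cretaceous; 138 million years to D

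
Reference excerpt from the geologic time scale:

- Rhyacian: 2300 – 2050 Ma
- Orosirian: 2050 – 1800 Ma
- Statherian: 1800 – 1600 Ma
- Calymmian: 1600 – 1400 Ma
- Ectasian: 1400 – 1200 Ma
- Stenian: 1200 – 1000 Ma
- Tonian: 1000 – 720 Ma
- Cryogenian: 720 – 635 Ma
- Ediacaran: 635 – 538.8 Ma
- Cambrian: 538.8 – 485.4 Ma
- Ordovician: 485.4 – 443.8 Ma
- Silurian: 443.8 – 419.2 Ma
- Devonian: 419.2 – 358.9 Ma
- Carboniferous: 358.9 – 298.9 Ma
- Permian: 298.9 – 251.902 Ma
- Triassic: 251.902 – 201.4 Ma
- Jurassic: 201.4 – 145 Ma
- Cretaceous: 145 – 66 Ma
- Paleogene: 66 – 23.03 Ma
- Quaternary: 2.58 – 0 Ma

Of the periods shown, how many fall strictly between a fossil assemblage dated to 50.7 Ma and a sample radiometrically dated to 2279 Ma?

17

2279 Ma sits inside the Rhyacian (2300–2050) and 50.7 Ma inside the Paleogene (66–23.03); neither of those is wholly between the two dates.
The listed periods lying completely between them are Orosirian, Statherian, Calymmian, Ectasian, Stenian, Tonian, Cryogenian, Ediacaran, Cambrian, Ordovician, Silurian, Devonian, Carboniferous, Permian, Triassic, Jurassic, Cretaceous — 17 in all.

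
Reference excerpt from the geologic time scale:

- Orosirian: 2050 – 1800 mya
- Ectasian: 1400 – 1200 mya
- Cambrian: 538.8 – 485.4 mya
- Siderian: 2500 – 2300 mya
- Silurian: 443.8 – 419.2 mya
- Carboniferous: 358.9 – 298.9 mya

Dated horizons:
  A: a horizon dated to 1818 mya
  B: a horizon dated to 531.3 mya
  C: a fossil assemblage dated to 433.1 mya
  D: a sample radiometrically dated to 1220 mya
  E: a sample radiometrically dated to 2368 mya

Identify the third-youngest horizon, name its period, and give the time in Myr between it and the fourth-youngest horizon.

Sorted youngest-first by Ma: C (433.1), B (531.3), D (1220), A (1818), E (2368).
The third youngest is D at 1220 Ma, which lies in 1400–1200 Ma: the Ectasian.
The fourth youngest is A at 1818 Ma; separation = |1220 − 1818| = 598 Myr.

D, in the Ectasian; 598 million years to A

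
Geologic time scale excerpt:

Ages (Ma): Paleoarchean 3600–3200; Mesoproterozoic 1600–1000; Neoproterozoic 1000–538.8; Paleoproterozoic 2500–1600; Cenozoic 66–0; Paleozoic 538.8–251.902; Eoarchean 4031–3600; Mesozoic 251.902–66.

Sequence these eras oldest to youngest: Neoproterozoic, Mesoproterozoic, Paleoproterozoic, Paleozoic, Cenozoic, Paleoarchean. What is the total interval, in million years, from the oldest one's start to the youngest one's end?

From the excerpt: Neoproterozoic 1000–538.8; Mesoproterozoic 1600–1000; Paleoproterozoic 2500–1600; Paleozoic 538.8–251.902; Cenozoic 66–0; Paleoarchean 3600–3200 (Ma).
Larger Ma is earlier, so the oldest is Paleoarchean and the youngest is Cenozoic; oldest to youngest: Paleoarchean, Paleoproterozoic, Mesoproterozoic, Neoproterozoic, Paleozoic, Cenozoic.
Oldest start 3600 minus youngest end 0 gives 3600 Myr overall.

Paleoarchean, Paleoproterozoic, Mesoproterozoic, Neoproterozoic, Paleozoic, Cenozoic; total span 3600 Myr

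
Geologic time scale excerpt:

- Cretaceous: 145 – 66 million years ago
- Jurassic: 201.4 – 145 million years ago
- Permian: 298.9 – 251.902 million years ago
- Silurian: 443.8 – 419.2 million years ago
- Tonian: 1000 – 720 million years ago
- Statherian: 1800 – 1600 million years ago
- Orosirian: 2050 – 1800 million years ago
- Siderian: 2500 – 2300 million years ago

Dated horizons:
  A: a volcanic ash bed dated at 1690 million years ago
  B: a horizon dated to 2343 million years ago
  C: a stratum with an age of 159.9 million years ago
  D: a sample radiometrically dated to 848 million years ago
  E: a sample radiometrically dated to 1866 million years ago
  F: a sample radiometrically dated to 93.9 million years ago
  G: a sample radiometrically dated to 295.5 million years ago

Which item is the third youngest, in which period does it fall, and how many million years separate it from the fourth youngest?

Sorted youngest-first by Ma: F (93.9), C (159.9), G (295.5), D (848), A (1690), E (1866), B (2343).
The third youngest is G at 295.5 Ma, which lies in 298.9–251.902 Ma: the Permian.
The fourth youngest is D at 848 Ma; separation = |295.5 − 848| = 552.5 Myr.

G, in the Permian; 552.5 million years to D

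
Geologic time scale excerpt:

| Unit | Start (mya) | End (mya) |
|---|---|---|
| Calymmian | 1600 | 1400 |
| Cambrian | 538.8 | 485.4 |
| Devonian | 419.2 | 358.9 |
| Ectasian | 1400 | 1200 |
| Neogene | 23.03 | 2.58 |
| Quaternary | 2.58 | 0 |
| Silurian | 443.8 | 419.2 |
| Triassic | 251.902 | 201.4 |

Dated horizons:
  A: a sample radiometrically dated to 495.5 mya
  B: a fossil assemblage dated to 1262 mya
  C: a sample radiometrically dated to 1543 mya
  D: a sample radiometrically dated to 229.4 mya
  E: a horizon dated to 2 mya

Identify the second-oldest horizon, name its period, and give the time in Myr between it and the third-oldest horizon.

B, in the Ectasian; 766.5 million years to A

Larger Ma means older, so oldest first: C 1543 > B 1262 > A 495.5 > D 229.4 > E 2.
Counting 2 along gives B (1262 Ma); the excerpt puts that inside the Ectasian, 1400–1200 Ma.
Next in line is A (495.5 Ma), and 1262 − 495.5 = 766.5 Myr.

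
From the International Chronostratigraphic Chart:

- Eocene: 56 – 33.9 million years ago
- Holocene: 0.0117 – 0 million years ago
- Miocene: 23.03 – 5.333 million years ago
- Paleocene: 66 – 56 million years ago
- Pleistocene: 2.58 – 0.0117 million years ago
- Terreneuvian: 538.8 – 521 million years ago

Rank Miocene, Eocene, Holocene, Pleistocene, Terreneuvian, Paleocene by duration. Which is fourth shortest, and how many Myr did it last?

Durations: Miocene 17.697; Eocene 22.1; Holocene 0.0117; Pleistocene 2.5683; Terreneuvian 17.8; Paleocene 10 Myr.
Sorted shortest-first: Holocene (0.0117), Pleistocene (2.5683), Paleocene (10), Miocene (17.697), Terreneuvian (17.8), Eocene (22.1).
The fourth shortest is Miocene at 17.697 Myr.

Miocene, 17.697 million years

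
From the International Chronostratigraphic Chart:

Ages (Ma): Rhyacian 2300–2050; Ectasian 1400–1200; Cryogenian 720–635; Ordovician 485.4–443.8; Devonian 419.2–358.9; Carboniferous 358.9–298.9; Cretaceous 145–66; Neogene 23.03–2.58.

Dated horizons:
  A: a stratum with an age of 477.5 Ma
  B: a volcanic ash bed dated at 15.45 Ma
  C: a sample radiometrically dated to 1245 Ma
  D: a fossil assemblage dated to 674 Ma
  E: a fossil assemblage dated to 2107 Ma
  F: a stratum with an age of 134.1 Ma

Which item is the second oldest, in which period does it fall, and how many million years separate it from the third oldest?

C, in the Ectasian; 571 million years to D

Sorted oldest-first by Ma: E (2107), C (1245), D (674), A (477.5), F (134.1), B (15.45).
The second oldest is C at 1245 Ma, which lies in 1400–1200 Ma: the Ectasian.
The third oldest is D at 674 Ma; separation = |1245 − 674| = 571 Myr.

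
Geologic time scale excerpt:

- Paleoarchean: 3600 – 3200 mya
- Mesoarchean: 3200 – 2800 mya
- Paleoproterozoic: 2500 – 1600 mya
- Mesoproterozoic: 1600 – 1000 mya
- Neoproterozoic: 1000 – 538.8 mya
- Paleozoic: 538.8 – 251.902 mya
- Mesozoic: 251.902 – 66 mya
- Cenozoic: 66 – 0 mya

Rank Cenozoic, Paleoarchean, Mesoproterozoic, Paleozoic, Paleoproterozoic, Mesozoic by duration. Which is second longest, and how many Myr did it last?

Start − end for each: Cenozoic 66 − 0 = 66; Paleoarchean 3600 − 3200 = 400; Mesoproterozoic 1600 − 1000 = 600; Paleozoic 538.8 − 251.902 = 286.898; Paleoproterozoic 2500 − 1600 = 900; Mesozoic 251.902 − 66 = 185.902.
Ranking these from longest: Paleoproterozoic > Mesoproterozoic > Paleoarchean > Paleozoic > Mesozoic > Cenozoic.
Position 2 in that ranking is Mesoproterozoic, which lasted 600 Myr.

Mesoproterozoic, 600 million years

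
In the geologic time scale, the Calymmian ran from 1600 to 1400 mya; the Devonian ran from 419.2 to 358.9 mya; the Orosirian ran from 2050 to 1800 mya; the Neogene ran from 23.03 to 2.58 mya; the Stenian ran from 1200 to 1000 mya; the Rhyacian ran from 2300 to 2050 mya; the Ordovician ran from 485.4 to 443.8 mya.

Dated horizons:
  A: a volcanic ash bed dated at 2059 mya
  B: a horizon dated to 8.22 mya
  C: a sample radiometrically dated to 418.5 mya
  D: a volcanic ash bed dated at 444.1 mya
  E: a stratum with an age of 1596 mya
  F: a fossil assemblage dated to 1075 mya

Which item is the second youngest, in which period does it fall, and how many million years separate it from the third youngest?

Sorted youngest-first by Ma: B (8.22), C (418.5), D (444.1), F (1075), E (1596), A (2059).
The second youngest is C at 418.5 Ma, which lies in 419.2–358.9 Ma: the Devonian.
The third youngest is D at 444.1 Ma; separation = |418.5 − 444.1| = 25.6 Myr.

C, in the Devonian; 25.6 million years to D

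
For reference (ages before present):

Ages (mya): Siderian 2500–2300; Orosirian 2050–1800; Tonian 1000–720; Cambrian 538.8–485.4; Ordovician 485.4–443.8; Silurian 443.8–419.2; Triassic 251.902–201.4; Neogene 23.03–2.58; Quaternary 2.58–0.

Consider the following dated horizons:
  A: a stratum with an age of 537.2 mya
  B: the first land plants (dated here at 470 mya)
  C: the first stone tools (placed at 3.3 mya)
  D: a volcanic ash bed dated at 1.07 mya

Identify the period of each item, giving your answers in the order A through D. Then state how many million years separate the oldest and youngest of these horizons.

A — Cambrian; B — Ordovician; C — Neogene; D — Quaternary; span 536.13 million years

A: 537.2 Ma lies in 538.8–485.4 Ma, so Cambrian.
B: 470 Ma lies in 485.4–443.8 Ma, so Ordovician.
C: 3.3 Ma lies in 23.03–2.58 Ma, so Neogene.
D: 1.07 Ma lies in 2.58–0 Ma, so Quaternary.
Oldest = 537.2 Ma, youngest = 1.07 Ma → span 536.13 Myr.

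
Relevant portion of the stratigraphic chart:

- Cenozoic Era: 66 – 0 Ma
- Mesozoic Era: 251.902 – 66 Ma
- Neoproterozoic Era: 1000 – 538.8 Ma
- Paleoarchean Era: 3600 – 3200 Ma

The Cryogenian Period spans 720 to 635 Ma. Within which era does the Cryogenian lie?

Neoproterozoic

The Cryogenian (720–635 Ma) lies entirely within 1000–538.8 Ma, the Neoproterozoic Era.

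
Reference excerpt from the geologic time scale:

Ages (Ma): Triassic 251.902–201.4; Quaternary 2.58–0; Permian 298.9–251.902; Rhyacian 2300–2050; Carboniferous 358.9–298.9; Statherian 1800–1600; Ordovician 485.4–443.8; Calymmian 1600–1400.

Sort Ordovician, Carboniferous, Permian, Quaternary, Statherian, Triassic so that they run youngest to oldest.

Quaternary → Triassic → Permian → Carboniferous → Ordovician → Statherian

Sorting by start age (ascending Ma, since larger Ma = older): Quaternary start 2.58, Triassic start 251.902, Permian start 298.9, Carboniferous start 358.9, Ordovician start 485.4, Statherian start 1800.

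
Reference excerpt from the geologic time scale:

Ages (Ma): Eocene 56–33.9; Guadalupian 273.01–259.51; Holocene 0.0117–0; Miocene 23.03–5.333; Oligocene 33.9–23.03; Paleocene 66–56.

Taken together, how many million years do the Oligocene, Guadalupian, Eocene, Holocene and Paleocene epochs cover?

56.4817 million years

Duration is start − end for each: (33.9 − 23.03) + (273.01 − 259.51) + (56 − 33.9) + (0.0117 − 0) + (66 − 56).
That is 10.87 + 13.5 + 22.1 + 0.0117 + 10, which totals 56.4817 million years.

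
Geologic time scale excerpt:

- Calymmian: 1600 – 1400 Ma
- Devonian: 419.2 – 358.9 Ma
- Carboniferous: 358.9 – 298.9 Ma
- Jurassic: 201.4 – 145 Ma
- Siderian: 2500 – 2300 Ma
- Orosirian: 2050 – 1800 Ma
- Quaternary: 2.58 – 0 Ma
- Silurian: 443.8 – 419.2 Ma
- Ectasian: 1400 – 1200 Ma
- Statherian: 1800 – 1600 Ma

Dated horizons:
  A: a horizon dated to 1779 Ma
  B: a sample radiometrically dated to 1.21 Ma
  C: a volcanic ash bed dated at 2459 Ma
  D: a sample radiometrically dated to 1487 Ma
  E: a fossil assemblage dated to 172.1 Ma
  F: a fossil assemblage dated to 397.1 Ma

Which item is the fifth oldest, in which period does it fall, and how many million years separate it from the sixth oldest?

E, in the Jurassic; 170.89 million years to B

Larger Ma means older, so oldest first: C 2459 > A 1779 > D 1487 > F 397.1 > E 172.1 > B 1.21.
Counting 5 along gives E (172.1 Ma); the excerpt puts that inside the Jurassic, 201.4–145 Ma.
Next in line is B (1.21 Ma), and 172.1 − 1.21 = 170.89 Myr.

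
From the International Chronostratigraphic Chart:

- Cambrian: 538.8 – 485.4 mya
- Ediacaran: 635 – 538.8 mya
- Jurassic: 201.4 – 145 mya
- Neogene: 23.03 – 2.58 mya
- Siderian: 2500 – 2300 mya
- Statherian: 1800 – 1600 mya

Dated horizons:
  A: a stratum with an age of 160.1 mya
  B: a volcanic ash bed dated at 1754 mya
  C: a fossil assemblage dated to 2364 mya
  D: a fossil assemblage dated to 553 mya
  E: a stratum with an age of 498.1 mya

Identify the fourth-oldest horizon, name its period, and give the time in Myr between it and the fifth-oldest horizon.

Larger Ma means older, so oldest first: C 2364 > B 1754 > D 553 > E 498.1 > A 160.1.
Counting 4 along gives E (498.1 Ma); the excerpt puts that inside the Cambrian, 538.8–485.4 Ma.
Next in line is A (160.1 Ma), and 498.1 − 160.1 = 338 Myr.

E, in the Cambrian; 338 million years to A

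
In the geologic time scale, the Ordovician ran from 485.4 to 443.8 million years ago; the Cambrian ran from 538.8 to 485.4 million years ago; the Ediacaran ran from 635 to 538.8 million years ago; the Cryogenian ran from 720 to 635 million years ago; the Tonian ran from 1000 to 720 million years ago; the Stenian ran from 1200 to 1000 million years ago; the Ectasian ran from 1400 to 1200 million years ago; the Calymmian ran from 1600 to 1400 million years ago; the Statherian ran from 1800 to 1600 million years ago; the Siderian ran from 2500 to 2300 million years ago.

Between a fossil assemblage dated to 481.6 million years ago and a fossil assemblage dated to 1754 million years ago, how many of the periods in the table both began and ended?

7

The older date is 1754 Ma and the younger is 481.6 Ma.
Periods with start < 1754 and end > 481.6 Ma: Calymmian (1600–1400), Ectasian (1400–1200), Stenian (1200–1000), Tonian (1000–720), Cryogenian (720–635), Ediacaran (635–538.8), Cambrian (538.8–485.4).
That is 7 complete periods.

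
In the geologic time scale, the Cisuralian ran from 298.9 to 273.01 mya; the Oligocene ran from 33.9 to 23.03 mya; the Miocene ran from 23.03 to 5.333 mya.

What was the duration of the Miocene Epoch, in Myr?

23.03 − 5.333 = 17.697 million years.

17.697 million years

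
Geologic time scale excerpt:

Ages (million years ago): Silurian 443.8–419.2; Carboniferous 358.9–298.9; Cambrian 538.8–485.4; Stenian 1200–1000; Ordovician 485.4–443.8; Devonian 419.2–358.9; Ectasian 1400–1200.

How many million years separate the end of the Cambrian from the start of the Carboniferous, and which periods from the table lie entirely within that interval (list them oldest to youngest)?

126.5 million years; Ordovician, Silurian, Devonian

The Cambrian closes at 485.4 Ma and the Carboniferous opens at 358.9 Ma, so the interval is 485.4 − 358.9 = 126.5 Myr.
A period fits inside if it starts at or after 485.4 Ma and ends at or before 358.9 Ma; oldest first that gives Ordovician, Silurian, Devonian.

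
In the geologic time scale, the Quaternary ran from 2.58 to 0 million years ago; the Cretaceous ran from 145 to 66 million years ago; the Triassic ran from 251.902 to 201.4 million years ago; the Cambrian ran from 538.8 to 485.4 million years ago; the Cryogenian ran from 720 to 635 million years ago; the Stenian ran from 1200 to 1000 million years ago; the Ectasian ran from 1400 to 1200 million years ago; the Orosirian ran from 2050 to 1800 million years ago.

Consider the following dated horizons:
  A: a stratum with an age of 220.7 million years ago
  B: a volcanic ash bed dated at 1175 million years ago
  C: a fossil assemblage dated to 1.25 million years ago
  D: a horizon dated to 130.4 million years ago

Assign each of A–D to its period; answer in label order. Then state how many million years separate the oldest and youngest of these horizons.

A — Triassic; B — Stenian; C — Quaternary; D — Cretaceous; span 1173.75 million years

A: 220.7 Ma lies in 251.902–201.4 Ma, so Triassic.
B: 1175 Ma lies in 1200–1000 Ma, so Stenian.
C: 1.25 Ma lies in 2.58–0 Ma, so Quaternary.
D: 130.4 Ma lies in 145–66 Ma, so Cretaceous.
Oldest = 1175 Ma, youngest = 1.25 Ma → span 1173.75 Myr.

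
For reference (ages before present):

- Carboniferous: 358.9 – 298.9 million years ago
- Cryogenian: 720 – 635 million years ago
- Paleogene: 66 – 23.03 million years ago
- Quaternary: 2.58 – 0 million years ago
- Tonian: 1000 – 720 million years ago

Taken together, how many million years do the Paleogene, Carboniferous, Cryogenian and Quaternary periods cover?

Duration is start − end for each: (66 − 23.03) + (358.9 − 298.9) + (720 − 635) + (2.58 − 0).
That is 42.97 + 60 + 85 + 2.58, which totals 190.55 million years.

190.55 million years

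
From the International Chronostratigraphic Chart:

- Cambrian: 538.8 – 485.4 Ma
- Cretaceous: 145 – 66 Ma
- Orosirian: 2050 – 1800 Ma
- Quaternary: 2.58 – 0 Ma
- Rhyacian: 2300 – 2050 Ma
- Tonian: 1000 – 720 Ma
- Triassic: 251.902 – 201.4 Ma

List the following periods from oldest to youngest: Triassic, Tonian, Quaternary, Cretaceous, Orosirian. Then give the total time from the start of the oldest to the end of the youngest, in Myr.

Start ages (Ma): Orosirian 2050, Tonian 1000, Triassic 251.902, Cretaceous 145, Quaternary 2.58.
Ordered oldest to youngest: Orosirian, Tonian, Triassic, Cretaceous, Quaternary.
Span = 2050 − 0 = 2050 Myr.

Orosirian, Tonian, Triassic, Cretaceous, Quaternary; total span 2050 Myr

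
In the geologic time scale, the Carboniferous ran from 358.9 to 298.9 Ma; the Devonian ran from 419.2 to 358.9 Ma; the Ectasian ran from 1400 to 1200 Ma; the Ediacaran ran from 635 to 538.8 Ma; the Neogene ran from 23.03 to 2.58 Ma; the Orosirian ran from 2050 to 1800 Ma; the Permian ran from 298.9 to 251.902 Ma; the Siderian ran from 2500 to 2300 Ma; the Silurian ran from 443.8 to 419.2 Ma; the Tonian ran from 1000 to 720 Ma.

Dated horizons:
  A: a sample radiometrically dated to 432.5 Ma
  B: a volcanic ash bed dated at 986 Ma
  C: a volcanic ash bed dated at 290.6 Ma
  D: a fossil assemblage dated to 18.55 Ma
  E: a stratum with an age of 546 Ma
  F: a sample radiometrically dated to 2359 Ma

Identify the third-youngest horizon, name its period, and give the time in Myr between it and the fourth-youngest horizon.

A, in the Silurian; 113.5 million years to E

Smaller Ma means younger, so youngest first: D 18.55 < C 290.6 < A 432.5 < E 546 < B 986 < F 2359.
Counting 3 along gives A (432.5 Ma); the excerpt puts that inside the Silurian, 443.8–419.2 Ma.
Next in line is E (546 Ma), and 546 − 432.5 = 113.5 Myr.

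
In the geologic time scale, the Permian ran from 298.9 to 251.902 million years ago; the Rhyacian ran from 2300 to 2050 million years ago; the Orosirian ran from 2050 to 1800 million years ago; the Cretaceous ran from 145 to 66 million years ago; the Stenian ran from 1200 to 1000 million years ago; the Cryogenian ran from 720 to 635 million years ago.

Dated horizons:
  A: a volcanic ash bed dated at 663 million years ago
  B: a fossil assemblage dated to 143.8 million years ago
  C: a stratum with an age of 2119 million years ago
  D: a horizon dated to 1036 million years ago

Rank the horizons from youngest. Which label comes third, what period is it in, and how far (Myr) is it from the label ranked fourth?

Sorted youngest-first by Ma: B (143.8), A (663), D (1036), C (2119).
The third youngest is D at 1036 Ma, which lies in 1200–1000 Ma: the Stenian.
The fourth youngest is C at 2119 Ma; separation = |1036 − 2119| = 1083 Myr.

D, in the Stenian; 1083 million years to C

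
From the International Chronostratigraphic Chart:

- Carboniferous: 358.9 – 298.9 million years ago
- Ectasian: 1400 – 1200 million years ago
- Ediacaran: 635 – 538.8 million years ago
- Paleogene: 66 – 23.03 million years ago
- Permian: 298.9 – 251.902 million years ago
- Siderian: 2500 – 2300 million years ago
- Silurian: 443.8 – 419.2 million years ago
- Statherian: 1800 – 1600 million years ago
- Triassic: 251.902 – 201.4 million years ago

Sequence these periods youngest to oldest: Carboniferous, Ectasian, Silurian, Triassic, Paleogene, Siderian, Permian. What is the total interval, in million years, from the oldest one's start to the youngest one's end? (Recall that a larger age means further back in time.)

From the excerpt: Carboniferous 358.9–298.9; Ectasian 1400–1200; Silurian 443.8–419.2; Triassic 251.902–201.4; Paleogene 66–23.03; Siderian 2500–2300; Permian 298.9–251.902 (Ma).
Larger Ma is earlier, so the oldest is Siderian and the youngest is Paleogene; youngest to oldest: Paleogene, Triassic, Permian, Carboniferous, Silurian, Ectasian, Siderian.
Oldest start 2500 minus youngest end 23.03 gives 2476.97 Myr overall.

Paleogene → Triassic → Permian → Carboniferous → Silurian → Ectasian → Siderian; total span 2476.97 Myr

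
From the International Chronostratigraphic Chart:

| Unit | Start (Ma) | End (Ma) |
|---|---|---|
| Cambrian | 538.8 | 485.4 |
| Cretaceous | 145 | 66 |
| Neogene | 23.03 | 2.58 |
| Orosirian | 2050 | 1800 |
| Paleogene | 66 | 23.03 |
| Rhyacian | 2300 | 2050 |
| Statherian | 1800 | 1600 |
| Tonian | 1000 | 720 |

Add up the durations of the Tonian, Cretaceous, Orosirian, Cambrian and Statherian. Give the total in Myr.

862.4 million years

Each duration: Tonian = 280; Cretaceous = 79; Orosirian = 250; Cambrian = 53.4; Statherian = 200.
Sum: 280 + 79 + 250 + 53.4 + 200 = 862.4 Myr.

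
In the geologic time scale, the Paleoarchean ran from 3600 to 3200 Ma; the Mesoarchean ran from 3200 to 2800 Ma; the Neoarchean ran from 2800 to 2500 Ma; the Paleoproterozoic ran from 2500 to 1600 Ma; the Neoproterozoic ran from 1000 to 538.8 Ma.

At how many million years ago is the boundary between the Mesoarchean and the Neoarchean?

The Mesoarchean ends and the Neoarchean begins at 2800 Ma.

2800 Ma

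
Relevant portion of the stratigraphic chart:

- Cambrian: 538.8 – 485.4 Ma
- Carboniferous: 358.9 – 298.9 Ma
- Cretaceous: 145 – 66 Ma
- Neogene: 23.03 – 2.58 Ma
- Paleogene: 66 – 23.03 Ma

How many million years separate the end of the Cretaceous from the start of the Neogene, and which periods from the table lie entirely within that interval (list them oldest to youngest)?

The Cretaceous closes at 66 Ma and the Neogene opens at 23.03 Ma, so the interval is 66 − 23.03 = 42.97 Myr.
A period fits inside if it starts at or after 66 Ma and ends at or before 23.03 Ma; oldest first that gives Paleogene.

42.97 million years; Paleogene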